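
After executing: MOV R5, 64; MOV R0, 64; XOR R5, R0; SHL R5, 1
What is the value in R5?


Register state trace:
  MOV R5, 64  → R5 = 64 (0b01000000)
  MOV R0, 64  → R0 = 64 (0b01000000)
  XOR R5, R0  → R5 = 64 XOR 64 = 0 (0b00000000)
  SHL R5, 1  → R5 = 0 << 1 = 0
Final: R5 = 0

0


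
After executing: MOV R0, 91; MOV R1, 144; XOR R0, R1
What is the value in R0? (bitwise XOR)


Register state trace:
  MOV R0, 91  → R0 = 91 (0b01011011)
  MOV R1, 144  → R1 = 144 (0b10010000)
  XOR R0, R1  → R0 = 91 XOR 144 = 203 (0b11001011)
Final: R0 = 203

203


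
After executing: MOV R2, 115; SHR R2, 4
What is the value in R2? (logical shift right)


Register state trace:
  MOV R2, 115  → R2 = 115
  SHR R2, 4  → R2 = 115 >> 4 = 115 // 2^4 = 7
Final: R2 = 7

7


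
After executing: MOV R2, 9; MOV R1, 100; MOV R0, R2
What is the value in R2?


Register state trace:
  MOV R2, 9  → R2 = 9
  MOV R1, 100  → R1 = 100
  MOV R0, R2  → R0 = 9
Final: R2 = 9

9


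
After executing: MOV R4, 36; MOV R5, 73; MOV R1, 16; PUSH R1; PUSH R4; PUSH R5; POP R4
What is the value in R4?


Stack trace (top is rightmost):
  MOV R4, 36  → R4 = 36
  MOV R5, 73  → R5 = 73
  MOV R1, 16  → R1 = 16
  PUSH R1  → stack: [16]
  PUSH R4  → stack: [16, 36]
  PUSH R5  → stack: [16, 36, 73]
  POP R4  → R4 = 73, stack: [16, 36]
Final: R4 = 73

73


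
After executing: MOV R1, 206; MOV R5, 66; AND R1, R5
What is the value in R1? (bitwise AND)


Register state trace:
  MOV R1, 206  → R1 = 206 (0b11001110)
  MOV R5, 66  → R5 = 66 (0b01000010)
  AND R1, R5  → R1 = 206 AND 66 = 66 (0b01000010)
Final: R1 = 66

66


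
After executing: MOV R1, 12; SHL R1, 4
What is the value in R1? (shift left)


Register state trace:
  MOV R1, 12  → R1 = 12
  SHL R1, 4  → R1 = 12 << 4 = 12 * 2^4 = 192
Final: R1 = 192

192


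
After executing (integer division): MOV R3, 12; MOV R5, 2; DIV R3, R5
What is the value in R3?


Register state trace:
  MOV R3, 12  → R3 = 12
  MOV R5, 2  → R5 = 2
  DIV R3, R5  → R3 = 12 // 2 = 6
Final: R3 = 6

6


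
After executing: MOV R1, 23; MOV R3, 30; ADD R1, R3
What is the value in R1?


Register state trace:
  MOV R1, 23  → R1 = 23
  MOV R3, 30  → R3 = 30
  ADD R1, R3  → R1 = 23 + 30 = 53
Final: R1 = 53

53


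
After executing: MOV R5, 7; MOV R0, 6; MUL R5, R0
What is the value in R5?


Register state trace:
  MOV R5, 7  → R5 = 7
  MOV R0, 6  → R0 = 6
  MUL R5, R0  → R5 = 7 * 6 = 42
Final: R5 = 42

42


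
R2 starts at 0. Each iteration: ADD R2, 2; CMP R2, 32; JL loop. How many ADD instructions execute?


Loop trace (R2 starts at 0, target 32, step 2):
  ADD #1: R2 = 0 + 2 = 2  → 2 < 32, loop
  ADD #2: R2 = 2 + 2 = 4  → 4 < 32, loop
  ADD #3: R2 = 4 + 2 = 6  → 6 < 32, loop
  ADD #4: R2 = 6 + 2 = 8  → 8 < 32, loop
  ADD #5: R2 = 8 + 2 = 10  → 10 < 32, loop
  ADD #6: R2 = 10 + 2 = 12  → 12 < 32, loop
  ADD #7: R2 = 12 + 2 = 14  → 14 < 32, loop
  ADD #8: R2 = 14 + 2 = 16  → 16 < 32, loop
  ADD #9: R2 = 16 + 2 = 18  → 18 < 32, loop
  ADD #10: R2 = 18 + 2 = 20  → 20 < 32, loop
  ADD #11: R2 = 20 + 2 = 22  → 22 < 32, loop
  ADD #12: R2 = 22 + 2 = 24  → 24 < 32, loop
  ADD #13: R2 = 24 + 2 = 26  → 26 < 32, loop
  ADD #14: R2 = 26 + 2 = 28  → 28 < 32, loop
  ADD #15: R2 = 28 + 2 = 30  → 30 < 32, loop
  ADD #16: R2 = 30 + 2 = 32  → 32 >= 32, exit
Total ADD instructions: 16

16


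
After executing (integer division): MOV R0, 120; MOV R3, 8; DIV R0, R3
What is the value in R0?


Register state trace:
  MOV R0, 120  → R0 = 120
  MOV R3, 8  → R3 = 8
  DIV R0, R3  → R0 = 120 // 8 = 15
Final: R0 = 15

15


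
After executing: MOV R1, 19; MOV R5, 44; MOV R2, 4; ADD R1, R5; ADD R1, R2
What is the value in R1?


Register state trace:
  MOV R1, 19  → R1 = 19
  MOV R5, 44  → R5 = 44
  MOV R2, 4  → R2 = 4
  ADD R1, R5  → R1 = 19 + 44 = 63
  ADD R1, R2  → R1 = 63 + 4 = 67
Final: R1 = 67

67


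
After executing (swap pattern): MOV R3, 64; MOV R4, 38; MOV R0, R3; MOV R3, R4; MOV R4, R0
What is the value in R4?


Register state trace (swap pattern):
  MOV R3, 64  → R3 = 64
  MOV R4, 38  → R4 = 38
  MOV R0, R3  → R0 = 64  (save R3)
  MOV R3, R4  → R3 = 38  (R3 gets R4's value)
  MOV R4, R0  → R4 = 64  (R4 gets saved value)
Final: R4 = 64

64


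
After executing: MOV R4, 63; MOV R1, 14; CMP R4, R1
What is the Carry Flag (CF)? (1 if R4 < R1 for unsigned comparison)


Register state trace:
  MOV R4, 63  → R4 = 63
  MOV R1, 14  → R1 = 14
  CMP R4, R1  → unsigned 63 - 14: no borrow
  63 >= 14, so CF = 0
CF = 0

0


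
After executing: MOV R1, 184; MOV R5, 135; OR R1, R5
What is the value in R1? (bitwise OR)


Register state trace:
  MOV R1, 184  → R1 = 184 (0b10111000)
  MOV R5, 135  → R5 = 135 (0b10000111)
  OR R1, R5   → R1 = 184 OR 135 = 191 (0b10111111)
Final: R1 = 191

191


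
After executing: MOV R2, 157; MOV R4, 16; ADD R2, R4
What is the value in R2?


Register state trace:
  MOV R2, 157  → R2 = 157
  MOV R4, 16  → R4 = 16
  ADD R2, R4  → R2 = 157 + 16 = 173
Final: R2 = 173

173


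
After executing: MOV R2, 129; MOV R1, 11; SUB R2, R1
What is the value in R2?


Register state trace:
  MOV R2, 129  → R2 = 129
  MOV R1, 11  → R1 = 11
  SUB R2, R1  → R2 = 129 - 11 = 118
Final: R2 = 118

118


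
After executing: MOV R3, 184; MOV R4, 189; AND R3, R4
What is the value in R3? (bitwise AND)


Register state trace:
  MOV R3, 184  → R3 = 184 (0b10111000)
  MOV R4, 189  → R4 = 189 (0b10111101)
  AND R3, R4  → R3 = 184 AND 189 = 184 (0b10111000)
Final: R3 = 184

184


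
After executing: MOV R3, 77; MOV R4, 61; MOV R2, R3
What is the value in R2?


Register state trace:
  MOV R3, 77  → R3 = 77
  MOV R4, 61  → R4 = 61
  MOV R2, R3  → R2 = 77
Final: R2 = 77

77


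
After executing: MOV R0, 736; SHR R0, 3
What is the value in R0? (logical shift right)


Register state trace:
  MOV R0, 736  → R0 = 736
  SHR R0, 3  → R0 = 736 >> 3 = 736 // 2^3 = 92
Final: R0 = 92

92


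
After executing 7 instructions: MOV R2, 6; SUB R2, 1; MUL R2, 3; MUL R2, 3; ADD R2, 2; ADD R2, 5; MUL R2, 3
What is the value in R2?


Register state trace:
  MOV R2, 6  → R2 = 6
  SUB R2, 1  → R2 = 6 - 1 = 5
  MUL R2, 3  → R2 = 5 * 3 = 15
  MUL R2, 3  → R2 = 15 * 3 = 45
  ADD R2, 2  → R2 = 45 + 2 = 47
  ADD R2, 5  → R2 = 47 + 5 = 52
  MUL R2, 3  → R2 = 52 * 3 = 156
Final: R2 = 156

156


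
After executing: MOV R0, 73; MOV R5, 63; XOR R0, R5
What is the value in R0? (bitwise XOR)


Register state trace:
  MOV R0, 73  → R0 = 73 (0b01001001)
  MOV R5, 63  → R5 = 63 (0b00111111)
  XOR R0, R5  → R0 = 73 XOR 63 = 118 (0b01110110)
Final: R0 = 118

118


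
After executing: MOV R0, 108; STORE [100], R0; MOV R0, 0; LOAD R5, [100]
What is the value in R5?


Register and memory trace:
  MOV R0, 108  → R0 = 108
  STORE [100], R0  → mem[100] = 108
  MOV R0, 0  → R0 = 0
  LOAD R5, [100]  → R5 = mem[100] = 108
Final: R5 = 108

108


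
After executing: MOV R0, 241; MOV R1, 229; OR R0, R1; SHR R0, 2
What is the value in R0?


Register state trace:
  MOV R0, 241  → R0 = 241 (0b11110001)
  MOV R1, 229  → R1 = 229 (0b11100101)
  OR R0, R1  → R0 = 241 OR 229 = 245 (0b11110101)
  SHR R0, 2  → R0 = 245 >> 2 = 61
Final: R0 = 61

61


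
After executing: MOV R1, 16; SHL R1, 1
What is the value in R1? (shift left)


Register state trace:
  MOV R1, 16  → R1 = 16
  SHL R1, 1  → R1 = 16 << 1 = 16 * 2^1 = 32
Final: R1 = 32

32


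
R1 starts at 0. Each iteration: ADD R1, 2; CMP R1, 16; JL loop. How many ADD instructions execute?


Loop trace (R1 starts at 0, target 16, step 2):
  ADD #1: R1 = 0 + 2 = 2  → 2 < 16, loop
  ADD #2: R1 = 2 + 2 = 4  → 4 < 16, loop
  ADD #3: R1 = 4 + 2 = 6  → 6 < 16, loop
  ADD #4: R1 = 6 + 2 = 8  → 8 < 16, loop
  ADD #5: R1 = 8 + 2 = 10  → 10 < 16, loop
  ADD #6: R1 = 10 + 2 = 12  → 12 < 16, loop
  ADD #7: R1 = 12 + 2 = 14  → 14 < 16, loop
  ADD #8: R1 = 14 + 2 = 16  → 16 >= 16, exit
Total ADD instructions: 8

8


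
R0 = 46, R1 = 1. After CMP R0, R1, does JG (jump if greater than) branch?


Trace:
  R0 = 46, R1 = 1
  CMP R0, R1  → compares 46 vs 1
  JG checks: is 46 greater than 1?
  46 > 1, so condition is true
Branch taken: Yes

Yes


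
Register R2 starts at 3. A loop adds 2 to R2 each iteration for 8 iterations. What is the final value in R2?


Starting value: R2 = 3
  Iter 1: R2 = 3 + 2 = 5
  Iter 2: R2 = 5 + 2 = 7
  Iter 3: R2 = 7 + 2 = 9
  Iter 4: R2 = 9 + 2 = 11
  Iter 5: R2 = 11 + 2 = 13
  Iter 6: R2 = 13 + 2 = 15
  Iter 7: R2 = 15 + 2 = 17
  Iter 8: R2 = 17 + 2 = 19
Final: R2 = 19

19


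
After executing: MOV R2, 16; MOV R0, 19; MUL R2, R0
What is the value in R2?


Register state trace:
  MOV R2, 16  → R2 = 16
  MOV R0, 19  → R0 = 19
  MUL R2, R0  → R2 = 16 * 19 = 304
Final: R2 = 304

304


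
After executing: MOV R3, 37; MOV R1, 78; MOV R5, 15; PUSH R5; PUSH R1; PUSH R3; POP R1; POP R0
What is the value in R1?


Stack trace (top is rightmost):
  MOV R3, 37  → R3 = 37
  MOV R1, 78  → R1 = 78
  MOV R5, 15  → R5 = 15
  PUSH R5  → stack: [15]
  PUSH R1  → stack: [15, 78]
  PUSH R3  → stack: [15, 78, 37]
  POP R1  → R1 = 37, stack: [15, 78]
  POP R0  → R0 = 78, stack: [15]
Final: R1 = 37

37


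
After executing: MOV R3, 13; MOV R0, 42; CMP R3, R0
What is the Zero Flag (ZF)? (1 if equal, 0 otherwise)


Register state trace:
  MOV R3, 13  → R3 = 13
  MOV R0, 42  → R0 = 42
  CMP R3, R0  → computes 13 - 42 = -29
  Result is nonzero, so values are not equal
ZF = 0

0


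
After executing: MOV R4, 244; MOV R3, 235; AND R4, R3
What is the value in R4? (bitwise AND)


Register state trace:
  MOV R4, 244  → R4 = 244 (0b11110100)
  MOV R3, 235  → R3 = 235 (0b11101011)
  AND R4, R3  → R4 = 244 AND 235 = 224 (0b11100000)
Final: R4 = 224

224


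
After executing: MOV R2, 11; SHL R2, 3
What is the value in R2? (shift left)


Register state trace:
  MOV R2, 11  → R2 = 11
  SHL R2, 3  → R2 = 11 << 3 = 11 * 2^3 = 88
Final: R2 = 88

88


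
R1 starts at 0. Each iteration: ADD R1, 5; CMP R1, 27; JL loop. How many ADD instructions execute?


Loop trace (R1 starts at 0, target 27, step 5):
  ADD #1: R1 = 0 + 5 = 5  → 5 < 27, loop
  ADD #2: R1 = 5 + 5 = 10  → 10 < 27, loop
  ADD #3: R1 = 10 + 5 = 15  → 15 < 27, loop
  ADD #4: R1 = 15 + 5 = 20  → 20 < 27, loop
  ADD #5: R1 = 20 + 5 = 25  → 25 < 27, loop
  ADD #6: R1 = 25 + 5 = 30  → 30 >= 27, exit
Total ADD instructions: 6

6


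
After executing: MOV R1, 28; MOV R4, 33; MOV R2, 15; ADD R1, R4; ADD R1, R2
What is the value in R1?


Register state trace:
  MOV R1, 28  → R1 = 28
  MOV R4, 33  → R4 = 33
  MOV R2, 15  → R2 = 15
  ADD R1, R4  → R1 = 28 + 33 = 61
  ADD R1, R2  → R1 = 61 + 15 = 76
Final: R1 = 76

76


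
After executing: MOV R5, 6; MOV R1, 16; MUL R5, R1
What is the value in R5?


Register state trace:
  MOV R5, 6  → R5 = 6
  MOV R1, 16  → R1 = 16
  MUL R5, R1  → R5 = 6 * 16 = 96
Final: R5 = 96

96


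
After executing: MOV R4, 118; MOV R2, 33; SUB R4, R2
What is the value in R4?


Register state trace:
  MOV R4, 118  → R4 = 118
  MOV R2, 33  → R2 = 33
  SUB R4, R2  → R4 = 118 - 33 = 85
Final: R4 = 85

85


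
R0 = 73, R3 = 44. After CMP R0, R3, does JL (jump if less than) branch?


Trace:
  R0 = 73, R3 = 44
  CMP R0, R3  → compares 73 vs 44
  JL checks: is 73 less than 44?
  73 > 44, so condition is false
Branch taken: No

No


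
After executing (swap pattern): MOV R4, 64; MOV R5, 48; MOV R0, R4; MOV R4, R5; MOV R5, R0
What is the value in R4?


Register state trace (swap pattern):
  MOV R4, 64  → R4 = 64
  MOV R5, 48  → R5 = 48
  MOV R0, R4  → R0 = 64  (save R4)
  MOV R4, R5  → R4 = 48  (R4 gets R5's value)
  MOV R5, R0  → R5 = 64  (R5 gets saved value)
Final: R4 = 48

48


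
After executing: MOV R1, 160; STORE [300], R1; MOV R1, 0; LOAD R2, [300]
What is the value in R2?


Register and memory trace:
  MOV R1, 160  → R1 = 160
  STORE [300], R1  → mem[300] = 160
  MOV R1, 0  → R1 = 0
  LOAD R2, [300]  → R2 = mem[300] = 160
Final: R2 = 160

160


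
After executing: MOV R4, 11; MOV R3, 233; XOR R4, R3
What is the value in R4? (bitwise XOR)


Register state trace:
  MOV R4, 11  → R4 = 11 (0b00001011)
  MOV R3, 233  → R3 = 233 (0b11101001)
  XOR R4, R3  → R4 = 11 XOR 233 = 226 (0b11100010)
Final: R4 = 226

226


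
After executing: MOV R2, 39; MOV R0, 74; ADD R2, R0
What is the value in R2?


Register state trace:
  MOV R2, 39  → R2 = 39
  MOV R0, 74  → R0 = 74
  ADD R2, R0  → R2 = 39 + 74 = 113
Final: R2 = 113

113


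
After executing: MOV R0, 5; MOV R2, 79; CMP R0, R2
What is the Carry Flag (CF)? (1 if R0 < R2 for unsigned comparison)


Register state trace:
  MOV R0, 5  → R0 = 5
  MOV R2, 79  → R2 = 79
  CMP R0, R2  → unsigned 5 - 79: borrow occurs
  5 < 79, so CF = 1
CF = 1

1


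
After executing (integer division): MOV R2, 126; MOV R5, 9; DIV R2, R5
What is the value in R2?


Register state trace:
  MOV R2, 126  → R2 = 126
  MOV R5, 9  → R5 = 9
  DIV R2, R5  → R2 = 126 // 9 = 14
Final: R2 = 14

14


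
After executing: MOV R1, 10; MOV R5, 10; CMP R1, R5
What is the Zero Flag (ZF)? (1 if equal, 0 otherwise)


Register state trace:
  MOV R1, 10  → R1 = 10
  MOV R5, 10  → R5 = 10
  CMP R1, R5  → computes 10 - 10 = 0
  Result is zero, so values are equal
ZF = 1

1


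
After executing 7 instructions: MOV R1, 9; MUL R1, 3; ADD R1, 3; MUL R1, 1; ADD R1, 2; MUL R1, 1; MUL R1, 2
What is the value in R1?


Register state trace:
  MOV R1, 9  → R1 = 9
  MUL R1, 3  → R1 = 9 * 3 = 27
  ADD R1, 3  → R1 = 27 + 3 = 30
  MUL R1, 1  → R1 = 30 * 1 = 30
  ADD R1, 2  → R1 = 30 + 2 = 32
  MUL R1, 1  → R1 = 32 * 1 = 32
  MUL R1, 2  → R1 = 32 * 2 = 64
Final: R1 = 64

64


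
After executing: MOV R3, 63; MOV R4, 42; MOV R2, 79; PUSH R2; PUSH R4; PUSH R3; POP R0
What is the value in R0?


Stack trace (top is rightmost):
  MOV R3, 63  → R3 = 63
  MOV R4, 42  → R4 = 42
  MOV R2, 79  → R2 = 79
  PUSH R2  → stack: [79]
  PUSH R4  → stack: [79, 42]
  PUSH R3  → stack: [79, 42, 63]
  POP R0  → R0 = 63, stack: [79, 42]
Final: R0 = 63

63


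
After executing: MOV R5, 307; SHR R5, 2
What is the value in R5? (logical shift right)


Register state trace:
  MOV R5, 307  → R5 = 307
  SHR R5, 2  → R5 = 307 >> 2 = 307 // 2^2 = 76
Final: R5 = 76

76


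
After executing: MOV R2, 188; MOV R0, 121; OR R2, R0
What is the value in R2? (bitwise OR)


Register state trace:
  MOV R2, 188  → R2 = 188 (0b10111100)
  MOV R0, 121  → R0 = 121 (0b01111001)
  OR R2, R0   → R2 = 188 OR 121 = 253 (0b11111101)
Final: R2 = 253

253


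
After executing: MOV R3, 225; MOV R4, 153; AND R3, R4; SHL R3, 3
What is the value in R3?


Register state trace:
  MOV R3, 225  → R3 = 225 (0b11100001)
  MOV R4, 153  → R4 = 153 (0b10011001)
  AND R3, R4  → R3 = 225 AND 153 = 129 (0b10000001)
  SHL R3, 3  → R3 = 129 << 3 = 1032
Final: R3 = 1032

1032


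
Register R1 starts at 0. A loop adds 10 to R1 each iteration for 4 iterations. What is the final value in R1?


Starting value: R1 = 0
  Iter 1: R1 = 0 + 10 = 10
  Iter 2: R1 = 10 + 10 = 20
  Iter 3: R1 = 20 + 10 = 30
  Iter 4: R1 = 30 + 10 = 40
Final: R1 = 40

40


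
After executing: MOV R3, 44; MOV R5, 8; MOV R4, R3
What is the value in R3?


Register state trace:
  MOV R3, 44  → R3 = 44
  MOV R5, 8  → R5 = 8
  MOV R4, R3  → R4 = 44
Final: R3 = 44

44


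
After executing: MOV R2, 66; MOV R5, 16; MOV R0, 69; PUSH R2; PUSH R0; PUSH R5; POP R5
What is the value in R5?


Stack trace (top is rightmost):
  MOV R2, 66  → R2 = 66
  MOV R5, 16  → R5 = 16
  MOV R0, 69  → R0 = 69
  PUSH R2  → stack: [66]
  PUSH R0  → stack: [66, 69]
  PUSH R5  → stack: [66, 69, 16]
  POP R5  → R5 = 16, stack: [66, 69]
Final: R5 = 16

16


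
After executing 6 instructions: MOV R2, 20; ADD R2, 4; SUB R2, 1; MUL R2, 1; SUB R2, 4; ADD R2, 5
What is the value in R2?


Register state trace:
  MOV R2, 20  → R2 = 20
  ADD R2, 4  → R2 = 20 + 4 = 24
  SUB R2, 1  → R2 = 24 - 1 = 23
  MUL R2, 1  → R2 = 23 * 1 = 23
  SUB R2, 4  → R2 = 23 - 4 = 19
  ADD R2, 5  → R2 = 19 + 5 = 24
Final: R2 = 24

24


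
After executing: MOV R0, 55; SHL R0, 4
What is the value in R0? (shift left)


Register state trace:
  MOV R0, 55  → R0 = 55
  SHL R0, 4  → R0 = 55 << 4 = 55 * 2^4 = 880
Final: R0 = 880

880


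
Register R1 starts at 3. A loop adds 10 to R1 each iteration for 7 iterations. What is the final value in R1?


Starting value: R1 = 3
  Iter 1: R1 = 3 + 10 = 13
  Iter 2: R1 = 13 + 10 = 23
  Iter 3: R1 = 23 + 10 = 33
  Iter 4: R1 = 33 + 10 = 43
  Iter 5: R1 = 43 + 10 = 53
  Iter 6: R1 = 53 + 10 = 63
  Iter 7: R1 = 63 + 10 = 73
Final: R1 = 73

73


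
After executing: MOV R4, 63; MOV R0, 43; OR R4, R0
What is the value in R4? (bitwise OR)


Register state trace:
  MOV R4, 63  → R4 = 63 (0b00111111)
  MOV R0, 43  → R0 = 43 (0b00101011)
  OR R4, R0   → R4 = 63 OR 43 = 63 (0b00111111)
Final: R4 = 63

63


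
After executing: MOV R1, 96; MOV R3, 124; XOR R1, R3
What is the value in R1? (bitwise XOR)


Register state trace:
  MOV R1, 96  → R1 = 96 (0b01100000)
  MOV R3, 124  → R3 = 124 (0b01111100)
  XOR R1, R3  → R1 = 96 XOR 124 = 28 (0b00011100)
Final: R1 = 28

28


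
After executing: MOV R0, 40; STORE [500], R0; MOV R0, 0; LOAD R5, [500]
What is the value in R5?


Register and memory trace:
  MOV R0, 40  → R0 = 40
  STORE [500], R0  → mem[500] = 40
  MOV R0, 0  → R0 = 0
  LOAD R5, [500]  → R5 = mem[500] = 40
Final: R5 = 40

40


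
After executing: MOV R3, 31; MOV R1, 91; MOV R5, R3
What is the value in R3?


Register state trace:
  MOV R3, 31  → R3 = 31
  MOV R1, 91  → R1 = 91
  MOV R5, R3  → R5 = 31
Final: R3 = 31

31


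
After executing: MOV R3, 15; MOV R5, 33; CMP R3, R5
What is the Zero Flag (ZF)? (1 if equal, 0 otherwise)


Register state trace:
  MOV R3, 15  → R3 = 15
  MOV R5, 33  → R5 = 33
  CMP R3, R5  → computes 15 - 33 = -18
  Result is nonzero, so values are not equal
ZF = 0

0


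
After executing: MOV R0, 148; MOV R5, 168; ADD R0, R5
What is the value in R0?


Register state trace:
  MOV R0, 148  → R0 = 148
  MOV R5, 168  → R5 = 168
  ADD R0, R5  → R0 = 148 + 168 = 316
Final: R0 = 316

316


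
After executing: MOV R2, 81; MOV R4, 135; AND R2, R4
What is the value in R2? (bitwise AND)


Register state trace:
  MOV R2, 81  → R2 = 81 (0b01010001)
  MOV R4, 135  → R4 = 135 (0b10000111)
  AND R2, R4  → R2 = 81 AND 135 = 1 (0b00000001)
Final: R2 = 1

1


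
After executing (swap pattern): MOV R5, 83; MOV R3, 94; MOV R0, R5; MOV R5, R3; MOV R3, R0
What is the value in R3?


Register state trace (swap pattern):
  MOV R5, 83  → R5 = 83
  MOV R3, 94  → R3 = 94
  MOV R0, R5  → R0 = 83  (save R5)
  MOV R5, R3  → R5 = 94  (R5 gets R3's value)
  MOV R3, R0  → R3 = 83  (R3 gets saved value)
Final: R3 = 83

83


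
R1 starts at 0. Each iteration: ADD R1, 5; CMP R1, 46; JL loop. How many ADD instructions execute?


Loop trace (R1 starts at 0, target 46, step 5):
  ADD #1: R1 = 0 + 5 = 5  → 5 < 46, loop
  ADD #2: R1 = 5 + 5 = 10  → 10 < 46, loop
  ADD #3: R1 = 10 + 5 = 15  → 15 < 46, loop
  ADD #4: R1 = 15 + 5 = 20  → 20 < 46, loop
  ADD #5: R1 = 20 + 5 = 25  → 25 < 46, loop
  ADD #6: R1 = 25 + 5 = 30  → 30 < 46, loop
  ADD #7: R1 = 30 + 5 = 35  → 35 < 46, loop
  ADD #8: R1 = 35 + 5 = 40  → 40 < 46, loop
  ADD #9: R1 = 40 + 5 = 45  → 45 < 46, loop
  ADD #10: R1 = 45 + 5 = 50  → 50 >= 46, exit
Total ADD instructions: 10

10


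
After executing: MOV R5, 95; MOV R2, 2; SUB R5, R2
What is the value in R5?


Register state trace:
  MOV R5, 95  → R5 = 95
  MOV R2, 2  → R2 = 2
  SUB R5, R2  → R5 = 95 - 2 = 93
Final: R5 = 93

93


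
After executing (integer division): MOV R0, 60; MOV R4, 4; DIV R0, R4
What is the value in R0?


Register state trace:
  MOV R0, 60  → R0 = 60
  MOV R4, 4  → R4 = 4
  DIV R0, R4  → R0 = 60 // 4 = 15
Final: R0 = 15

15


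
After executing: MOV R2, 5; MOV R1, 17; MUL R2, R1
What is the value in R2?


Register state trace:
  MOV R2, 5  → R2 = 5
  MOV R1, 17  → R1 = 17
  MUL R2, R1  → R2 = 5 * 17 = 85
Final: R2 = 85

85


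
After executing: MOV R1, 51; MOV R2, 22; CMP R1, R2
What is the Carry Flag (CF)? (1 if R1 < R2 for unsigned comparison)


Register state trace:
  MOV R1, 51  → R1 = 51
  MOV R2, 22  → R2 = 22
  CMP R1, R2  → unsigned 51 - 22: no borrow
  51 >= 22, so CF = 0
CF = 0

0


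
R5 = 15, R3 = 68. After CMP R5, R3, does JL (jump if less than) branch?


Trace:
  R5 = 15, R3 = 68
  CMP R5, R3  → compares 15 vs 68
  JL checks: is 15 less than 68?
  15 < 68, so condition is true
Branch taken: Yes

Yes


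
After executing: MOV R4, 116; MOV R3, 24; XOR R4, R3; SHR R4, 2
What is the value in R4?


Register state trace:
  MOV R4, 116  → R4 = 116 (0b01110100)
  MOV R3, 24  → R3 = 24 (0b00011000)
  XOR R4, R3  → R4 = 116 XOR 24 = 108 (0b01101100)
  SHR R4, 2  → R4 = 108 >> 2 = 27
Final: R4 = 27

27


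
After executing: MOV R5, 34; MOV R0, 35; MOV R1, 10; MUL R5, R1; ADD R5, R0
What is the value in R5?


Register state trace:
  MOV R5, 34  → R5 = 34
  MOV R0, 35  → R0 = 35
  MOV R1, 10  → R1 = 10
  MUL R5, R1  → R5 = 34 * 10 = 340
  ADD R5, R0  → R5 = 340 + 35 = 375
Final: R5 = 375

375


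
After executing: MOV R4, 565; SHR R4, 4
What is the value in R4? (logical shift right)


Register state trace:
  MOV R4, 565  → R4 = 565
  SHR R4, 4  → R4 = 565 >> 4 = 565 // 2^4 = 35
Final: R4 = 35

35


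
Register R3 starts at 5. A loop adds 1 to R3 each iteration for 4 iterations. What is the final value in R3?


Starting value: R3 = 5
  Iter 1: R3 = 5 + 1 = 6
  Iter 2: R3 = 6 + 1 = 7
  Iter 3: R3 = 7 + 1 = 8
  Iter 4: R3 = 8 + 1 = 9
Final: R3 = 9

9


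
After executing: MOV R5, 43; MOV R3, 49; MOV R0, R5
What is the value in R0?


Register state trace:
  MOV R5, 43  → R5 = 43
  MOV R3, 49  → R3 = 49
  MOV R0, R5  → R0 = 43
Final: R0 = 43

43


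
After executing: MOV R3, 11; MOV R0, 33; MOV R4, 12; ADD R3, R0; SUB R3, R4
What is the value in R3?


Register state trace:
  MOV R3, 11  → R3 = 11
  MOV R0, 33  → R0 = 33
  MOV R4, 12  → R4 = 12
  ADD R3, R0  → R3 = 11 + 33 = 44
  SUB R3, R4  → R3 = 44 - 12 = 32
Final: R3 = 32

32


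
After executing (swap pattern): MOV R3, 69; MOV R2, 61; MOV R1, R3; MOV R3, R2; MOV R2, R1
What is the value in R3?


Register state trace (swap pattern):
  MOV R3, 69  → R3 = 69
  MOV R2, 61  → R2 = 61
  MOV R1, R3  → R1 = 69  (save R3)
  MOV R3, R2  → R3 = 61  (R3 gets R2's value)
  MOV R2, R1  → R2 = 69  (R2 gets saved value)
Final: R3 = 61

61


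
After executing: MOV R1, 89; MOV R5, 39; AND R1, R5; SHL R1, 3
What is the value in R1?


Register state trace:
  MOV R1, 89  → R1 = 89 (0b01011001)
  MOV R5, 39  → R5 = 39 (0b00100111)
  AND R1, R5  → R1 = 89 AND 39 = 1 (0b00000001)
  SHL R1, 3  → R1 = 1 << 3 = 8
Final: R1 = 8

8


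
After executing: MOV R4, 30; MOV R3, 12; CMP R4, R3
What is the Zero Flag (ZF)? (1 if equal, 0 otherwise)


Register state trace:
  MOV R4, 30  → R4 = 30
  MOV R3, 12  → R3 = 12
  CMP R4, R3  → computes 30 - 12 = 18
  Result is nonzero, so values are not equal
ZF = 0

0


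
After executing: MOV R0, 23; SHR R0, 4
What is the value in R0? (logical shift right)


Register state trace:
  MOV R0, 23  → R0 = 23
  SHR R0, 4  → R0 = 23 >> 4 = 23 // 2^4 = 1
Final: R0 = 1

1


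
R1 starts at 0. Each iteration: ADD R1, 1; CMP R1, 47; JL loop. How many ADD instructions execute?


Loop trace (R1 starts at 0, target 47, step 1):
  ADD #1: R1 = 0 + 1 = 1  → 1 < 47, loop
  ADD #2: R1 = 1 + 1 = 2  → 2 < 47, loop
  ADD #3: R1 = 2 + 1 = 3  → 3 < 47, loop
  ADD #4: R1 = 3 + 1 = 4  → 4 < 47, loop
  ADD #5: R1 = 4 + 1 = 5  → 5 < 47, loop
  ADD #6: R1 = 5 + 1 = 6  → 6 < 47, loop
  ADD #7: R1 = 6 + 1 = 7  → 7 < 47, loop
  ADD #8: R1 = 7 + 1 = 8  → 8 < 47, loop
  ADD #9: R1 = 8 + 1 = 9  → 9 < 47, loop
  ADD #10: R1 = 9 + 1 = 10  → 10 < 47, loop
  ADD #11: R1 = 10 + 1 = 11  → 11 < 47, loop
  ADD #12: R1 = 11 + 1 = 12  → 12 < 47, loop
  ADD #13: R1 = 12 + 1 = 13  → 13 < 47, loop
  ADD #14: R1 = 13 + 1 = 14  → 14 < 47, loop
  ADD #15: R1 = 14 + 1 = 15  → 15 < 47, loop
  ADD #16: R1 = 15 + 1 = 16  → 16 < 47, loop
  ADD #17: R1 = 16 + 1 = 17  → 17 < 47, loop
  ADD #18: R1 = 17 + 1 = 18  → 18 < 47, loop
  ADD #19: R1 = 18 + 1 = 19  → 19 < 47, loop
  ADD #20: R1 = 19 + 1 = 20  → 20 < 47, loop
  ADD #21: R1 = 20 + 1 = 21  → 21 < 47, loop
  ADD #22: R1 = 21 + 1 = 22  → 22 < 47, loop
  ADD #23: R1 = 22 + 1 = 23  → 23 < 47, loop
  ADD #24: R1 = 23 + 1 = 24  → 24 < 47, loop
  ADD #25: R1 = 24 + 1 = 25  → 25 < 47, loop
  ADD #26: R1 = 25 + 1 = 26  → 26 < 47, loop
  ADD #27: R1 = 26 + 1 = 27  → 27 < 47, loop
  ADD #28: R1 = 27 + 1 = 28  → 28 < 47, loop
  ADD #29: R1 = 28 + 1 = 29  → 29 < 47, loop
  ADD #30: R1 = 29 + 1 = 30  → 30 < 47, loop
  ADD #31: R1 = 30 + 1 = 31  → 31 < 47, loop
  ADD #32: R1 = 31 + 1 = 32  → 32 < 47, loop
  ADD #33: R1 = 32 + 1 = 33  → 33 < 47, loop
  ADD #34: R1 = 33 + 1 = 34  → 34 < 47, loop
  ADD #35: R1 = 34 + 1 = 35  → 35 < 47, loop
  ADD #36: R1 = 35 + 1 = 36  → 36 < 47, loop
  ADD #37: R1 = 36 + 1 = 37  → 37 < 47, loop
  ADD #38: R1 = 37 + 1 = 38  → 38 < 47, loop
  ADD #39: R1 = 38 + 1 = 39  → 39 < 47, loop
  ADD #40: R1 = 39 + 1 = 40  → 40 < 47, loop
  ADD #41: R1 = 40 + 1 = 41  → 41 < 47, loop
  ADD #42: R1 = 41 + 1 = 42  → 42 < 47, loop
  ADD #43: R1 = 42 + 1 = 43  → 43 < 47, loop
  ADD #44: R1 = 43 + 1 = 44  → 44 < 47, loop
  ADD #45: R1 = 44 + 1 = 45  → 45 < 47, loop
  ADD #46: R1 = 45 + 1 = 46  → 46 < 47, loop
  ADD #47: R1 = 46 + 1 = 47  → 47 >= 47, exit
Total ADD instructions: 47

47


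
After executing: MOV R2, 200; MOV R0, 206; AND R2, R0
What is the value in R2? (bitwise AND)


Register state trace:
  MOV R2, 200  → R2 = 200 (0b11001000)
  MOV R0, 206  → R0 = 206 (0b11001110)
  AND R2, R0  → R2 = 200 AND 206 = 200 (0b11001000)
Final: R2 = 200

200


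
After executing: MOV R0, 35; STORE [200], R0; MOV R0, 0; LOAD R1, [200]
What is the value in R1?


Register and memory trace:
  MOV R0, 35  → R0 = 35
  STORE [200], R0  → mem[200] = 35
  MOV R0, 0  → R0 = 0
  LOAD R1, [200]  → R1 = mem[200] = 35
Final: R1 = 35

35


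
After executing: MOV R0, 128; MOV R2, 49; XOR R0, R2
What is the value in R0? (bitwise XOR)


Register state trace:
  MOV R0, 128  → R0 = 128 (0b10000000)
  MOV R2, 49  → R2 = 49 (0b00110001)
  XOR R0, R2  → R0 = 128 XOR 49 = 177 (0b10110001)
Final: R0 = 177

177


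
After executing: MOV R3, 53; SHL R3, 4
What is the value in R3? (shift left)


Register state trace:
  MOV R3, 53  → R3 = 53
  SHL R3, 4  → R3 = 53 << 4 = 53 * 2^4 = 848
Final: R3 = 848

848


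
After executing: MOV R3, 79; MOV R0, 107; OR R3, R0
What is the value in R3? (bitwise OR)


Register state trace:
  MOV R3, 79  → R3 = 79 (0b01001111)
  MOV R0, 107  → R0 = 107 (0b01101011)
  OR R3, R0   → R3 = 79 OR 107 = 111 (0b01101111)
Final: R3 = 111

111


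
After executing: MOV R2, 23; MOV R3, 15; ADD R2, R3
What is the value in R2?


Register state trace:
  MOV R2, 23  → R2 = 23
  MOV R3, 15  → R3 = 15
  ADD R2, R3  → R2 = 23 + 15 = 38
Final: R2 = 38

38


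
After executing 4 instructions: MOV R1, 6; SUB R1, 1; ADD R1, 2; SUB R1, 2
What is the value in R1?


Register state trace:
  MOV R1, 6  → R1 = 6
  SUB R1, 1  → R1 = 6 - 1 = 5
  ADD R1, 2  → R1 = 5 + 2 = 7
  SUB R1, 2  → R1 = 7 - 2 = 5
Final: R1 = 5

5


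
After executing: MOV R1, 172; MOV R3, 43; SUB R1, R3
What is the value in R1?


Register state trace:
  MOV R1, 172  → R1 = 172
  MOV R3, 43  → R3 = 43
  SUB R1, R3  → R1 = 172 - 43 = 129
Final: R1 = 129

129


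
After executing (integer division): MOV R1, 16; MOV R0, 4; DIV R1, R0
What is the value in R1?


Register state trace:
  MOV R1, 16  → R1 = 16
  MOV R0, 4  → R0 = 4
  DIV R1, R0  → R1 = 16 // 4 = 4
Final: R1 = 4

4


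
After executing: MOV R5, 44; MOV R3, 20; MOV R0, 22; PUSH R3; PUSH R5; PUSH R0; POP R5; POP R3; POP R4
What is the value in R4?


Stack trace (top is rightmost):
  MOV R5, 44  → R5 = 44
  MOV R3, 20  → R3 = 20
  MOV R0, 22  → R0 = 22
  PUSH R3  → stack: [20]
  PUSH R5  → stack: [20, 44]
  PUSH R0  → stack: [20, 44, 22]
  POP R5  → R5 = 22, stack: [20, 44]
  POP R3  → R3 = 44, stack: [20]
  POP R4  → R4 = 20, stack: []
Final: R4 = 20

20


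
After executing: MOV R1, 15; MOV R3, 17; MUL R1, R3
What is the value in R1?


Register state trace:
  MOV R1, 15  → R1 = 15
  MOV R3, 17  → R3 = 17
  MUL R1, R3  → R1 = 15 * 17 = 255
Final: R1 = 255

255


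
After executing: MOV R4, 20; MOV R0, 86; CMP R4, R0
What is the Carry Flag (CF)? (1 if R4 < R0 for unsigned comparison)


Register state trace:
  MOV R4, 20  → R4 = 20
  MOV R0, 86  → R0 = 86
  CMP R4, R0  → unsigned 20 - 86: borrow occurs
  20 < 86, so CF = 1
CF = 1

1


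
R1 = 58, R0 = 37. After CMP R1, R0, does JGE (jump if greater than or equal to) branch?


Trace:
  R1 = 58, R0 = 37
  CMP R1, R0  → compares 58 vs 37
  JGE checks: is 58 greater than or equal to 37?
  58 > 37, so condition is true
Branch taken: Yes

Yes


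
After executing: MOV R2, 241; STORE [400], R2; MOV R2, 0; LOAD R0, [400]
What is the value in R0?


Register and memory trace:
  MOV R2, 241  → R2 = 241
  STORE [400], R2  → mem[400] = 241
  MOV R2, 0  → R2 = 0
  LOAD R0, [400]  → R0 = mem[400] = 241
Final: R0 = 241

241


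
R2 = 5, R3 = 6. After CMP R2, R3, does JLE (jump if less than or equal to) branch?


Trace:
  R2 = 5, R3 = 6
  CMP R2, R3  → compares 5 vs 6
  JLE checks: is 5 less than or equal to 6?
  5 < 6, so condition is true
Branch taken: Yes

Yes


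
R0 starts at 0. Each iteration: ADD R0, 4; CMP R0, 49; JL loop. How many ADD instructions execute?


Loop trace (R0 starts at 0, target 49, step 4):
  ADD #1: R0 = 0 + 4 = 4  → 4 < 49, loop
  ADD #2: R0 = 4 + 4 = 8  → 8 < 49, loop
  ADD #3: R0 = 8 + 4 = 12  → 12 < 49, loop
  ADD #4: R0 = 12 + 4 = 16  → 16 < 49, loop
  ADD #5: R0 = 16 + 4 = 20  → 20 < 49, loop
  ADD #6: R0 = 20 + 4 = 24  → 24 < 49, loop
  ADD #7: R0 = 24 + 4 = 28  → 28 < 49, loop
  ADD #8: R0 = 28 + 4 = 32  → 32 < 49, loop
  ADD #9: R0 = 32 + 4 = 36  → 36 < 49, loop
  ADD #10: R0 = 36 + 4 = 40  → 40 < 49, loop
  ADD #11: R0 = 40 + 4 = 44  → 44 < 49, loop
  ADD #12: R0 = 44 + 4 = 48  → 48 < 49, loop
  ADD #13: R0 = 48 + 4 = 52  → 52 >= 49, exit
Total ADD instructions: 13

13


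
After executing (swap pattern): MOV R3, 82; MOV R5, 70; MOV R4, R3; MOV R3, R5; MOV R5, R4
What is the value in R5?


Register state trace (swap pattern):
  MOV R3, 82  → R3 = 82
  MOV R5, 70  → R5 = 70
  MOV R4, R3  → R4 = 82  (save R3)
  MOV R3, R5  → R3 = 70  (R3 gets R5's value)
  MOV R5, R4  → R5 = 82  (R5 gets saved value)
Final: R5 = 82

82


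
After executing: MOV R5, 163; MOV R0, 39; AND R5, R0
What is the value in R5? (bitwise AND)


Register state trace:
  MOV R5, 163  → R5 = 163 (0b10100011)
  MOV R0, 39  → R0 = 39 (0b00100111)
  AND R5, R0  → R5 = 163 AND 39 = 35 (0b00100011)
Final: R5 = 35

35


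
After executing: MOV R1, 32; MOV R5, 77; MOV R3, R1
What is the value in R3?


Register state trace:
  MOV R1, 32  → R1 = 32
  MOV R5, 77  → R5 = 77
  MOV R3, R1  → R3 = 32
Final: R3 = 32

32


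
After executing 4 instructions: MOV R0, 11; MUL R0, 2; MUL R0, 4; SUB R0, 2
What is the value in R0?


Register state trace:
  MOV R0, 11  → R0 = 11
  MUL R0, 2  → R0 = 11 * 2 = 22
  MUL R0, 4  → R0 = 22 * 4 = 88
  SUB R0, 2  → R0 = 88 - 2 = 86
Final: R0 = 86

86


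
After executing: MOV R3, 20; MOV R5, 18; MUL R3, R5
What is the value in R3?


Register state trace:
  MOV R3, 20  → R3 = 20
  MOV R5, 18  → R5 = 18
  MUL R3, R5  → R3 = 20 * 18 = 360
Final: R3 = 360

360


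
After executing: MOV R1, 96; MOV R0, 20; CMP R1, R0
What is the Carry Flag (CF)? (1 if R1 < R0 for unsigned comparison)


Register state trace:
  MOV R1, 96  → R1 = 96
  MOV R0, 20  → R0 = 20
  CMP R1, R0  → unsigned 96 - 20: no borrow
  96 >= 20, so CF = 0
CF = 0

0


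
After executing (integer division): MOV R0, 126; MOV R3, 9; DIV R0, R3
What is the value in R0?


Register state trace:
  MOV R0, 126  → R0 = 126
  MOV R3, 9  → R3 = 9
  DIV R0, R3  → R0 = 126 // 9 = 14
Final: R0 = 14

14


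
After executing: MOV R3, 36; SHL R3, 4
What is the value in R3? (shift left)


Register state trace:
  MOV R3, 36  → R3 = 36
  SHL R3, 4  → R3 = 36 << 4 = 36 * 2^4 = 576
Final: R3 = 576

576


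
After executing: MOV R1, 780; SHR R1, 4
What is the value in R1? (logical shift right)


Register state trace:
  MOV R1, 780  → R1 = 780
  SHR R1, 4  → R1 = 780 >> 4 = 780 // 2^4 = 48
Final: R1 = 48

48


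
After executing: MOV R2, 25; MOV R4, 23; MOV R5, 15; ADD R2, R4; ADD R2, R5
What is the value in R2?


Register state trace:
  MOV R2, 25  → R2 = 25
  MOV R4, 23  → R4 = 23
  MOV R5, 15  → R5 = 15
  ADD R2, R4  → R2 = 25 + 23 = 48
  ADD R2, R5  → R2 = 48 + 15 = 63
Final: R2 = 63

63


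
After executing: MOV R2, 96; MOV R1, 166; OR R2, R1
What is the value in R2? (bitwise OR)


Register state trace:
  MOV R2, 96  → R2 = 96 (0b01100000)
  MOV R1, 166  → R1 = 166 (0b10100110)
  OR R2, R1   → R2 = 96 OR 166 = 230 (0b11100110)
Final: R2 = 230

230


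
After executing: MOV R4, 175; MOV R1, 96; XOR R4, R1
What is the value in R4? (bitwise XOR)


Register state trace:
  MOV R4, 175  → R4 = 175 (0b10101111)
  MOV R1, 96  → R1 = 96 (0b01100000)
  XOR R4, R1  → R4 = 175 XOR 96 = 207 (0b11001111)
Final: R4 = 207

207


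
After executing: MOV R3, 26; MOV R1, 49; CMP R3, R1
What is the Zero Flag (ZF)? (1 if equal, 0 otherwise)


Register state trace:
  MOV R3, 26  → R3 = 26
  MOV R1, 49  → R1 = 49
  CMP R3, R1  → computes 26 - 49 = -23
  Result is nonzero, so values are not equal
ZF = 0

0


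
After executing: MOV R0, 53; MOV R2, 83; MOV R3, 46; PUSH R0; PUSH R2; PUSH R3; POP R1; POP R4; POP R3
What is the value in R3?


Stack trace (top is rightmost):
  MOV R0, 53  → R0 = 53
  MOV R2, 83  → R2 = 83
  MOV R3, 46  → R3 = 46
  PUSH R0  → stack: [53]
  PUSH R2  → stack: [53, 83]
  PUSH R3  → stack: [53, 83, 46]
  POP R1  → R1 = 46, stack: [53, 83]
  POP R4  → R4 = 83, stack: [53]
  POP R3  → R3 = 53, stack: []
Final: R3 = 53

53


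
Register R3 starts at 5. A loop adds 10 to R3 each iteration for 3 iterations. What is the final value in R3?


Starting value: R3 = 5
  Iter 1: R3 = 5 + 10 = 15
  Iter 2: R3 = 15 + 10 = 25
  Iter 3: R3 = 25 + 10 = 35
Final: R3 = 35

35


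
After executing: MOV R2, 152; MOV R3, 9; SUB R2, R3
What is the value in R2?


Register state trace:
  MOV R2, 152  → R2 = 152
  MOV R3, 9  → R3 = 9
  SUB R2, R3  → R2 = 152 - 9 = 143
Final: R2 = 143

143


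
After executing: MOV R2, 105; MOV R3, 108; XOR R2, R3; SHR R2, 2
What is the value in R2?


Register state trace:
  MOV R2, 105  → R2 = 105 (0b01101001)
  MOV R3, 108  → R3 = 108 (0b01101100)
  XOR R2, R3  → R2 = 105 XOR 108 = 5 (0b00000101)
  SHR R2, 2  → R2 = 5 >> 2 = 1
Final: R2 = 1

1


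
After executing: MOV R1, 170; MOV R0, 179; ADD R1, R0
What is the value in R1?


Register state trace:
  MOV R1, 170  → R1 = 170
  MOV R0, 179  → R0 = 179
  ADD R1, R0  → R1 = 170 + 179 = 349
Final: R1 = 349

349


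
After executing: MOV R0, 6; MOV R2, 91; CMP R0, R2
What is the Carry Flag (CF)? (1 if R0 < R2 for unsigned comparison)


Register state trace:
  MOV R0, 6  → R0 = 6
  MOV R2, 91  → R2 = 91
  CMP R0, R2  → unsigned 6 - 91: borrow occurs
  6 < 91, so CF = 1
CF = 1

1


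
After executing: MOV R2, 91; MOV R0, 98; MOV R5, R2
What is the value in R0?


Register state trace:
  MOV R2, 91  → R2 = 91
  MOV R0, 98  → R0 = 98
  MOV R5, R2  → R5 = 91
Final: R0 = 98

98


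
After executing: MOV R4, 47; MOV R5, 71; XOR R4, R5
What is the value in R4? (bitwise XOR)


Register state trace:
  MOV R4, 47  → R4 = 47 (0b00101111)
  MOV R5, 71  → R5 = 71 (0b01000111)
  XOR R4, R5  → R4 = 47 XOR 71 = 104 (0b01101000)
Final: R4 = 104

104


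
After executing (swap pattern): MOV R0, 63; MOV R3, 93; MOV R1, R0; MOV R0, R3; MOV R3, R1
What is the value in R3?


Register state trace (swap pattern):
  MOV R0, 63  → R0 = 63
  MOV R3, 93  → R3 = 93
  MOV R1, R0  → R1 = 63  (save R0)
  MOV R0, R3  → R0 = 93  (R0 gets R3's value)
  MOV R3, R1  → R3 = 63  (R3 gets saved value)
Final: R3 = 63

63


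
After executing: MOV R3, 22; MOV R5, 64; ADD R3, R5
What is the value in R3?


Register state trace:
  MOV R3, 22  → R3 = 22
  MOV R5, 64  → R5 = 64
  ADD R3, R5  → R3 = 22 + 64 = 86
Final: R3 = 86

86


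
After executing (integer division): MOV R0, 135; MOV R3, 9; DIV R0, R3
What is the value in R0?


Register state trace:
  MOV R0, 135  → R0 = 135
  MOV R3, 9  → R3 = 9
  DIV R0, R3  → R0 = 135 // 9 = 15
Final: R0 = 15

15


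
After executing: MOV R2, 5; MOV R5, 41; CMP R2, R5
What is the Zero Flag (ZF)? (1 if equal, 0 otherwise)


Register state trace:
  MOV R2, 5  → R2 = 5
  MOV R5, 41  → R5 = 41
  CMP R2, R5  → computes 5 - 41 = -36
  Result is nonzero, so values are not equal
ZF = 0

0


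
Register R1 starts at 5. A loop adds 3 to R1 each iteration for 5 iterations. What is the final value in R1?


Starting value: R1 = 5
  Iter 1: R1 = 5 + 3 = 8
  Iter 2: R1 = 8 + 3 = 11
  Iter 3: R1 = 11 + 3 = 14
  Iter 4: R1 = 14 + 3 = 17
  Iter 5: R1 = 17 + 3 = 20
Final: R1 = 20

20


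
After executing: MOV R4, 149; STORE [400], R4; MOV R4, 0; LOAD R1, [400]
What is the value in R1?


Register and memory trace:
  MOV R4, 149  → R4 = 149
  STORE [400], R4  → mem[400] = 149
  MOV R4, 0  → R4 = 0
  LOAD R1, [400]  → R1 = mem[400] = 149
Final: R1 = 149

149


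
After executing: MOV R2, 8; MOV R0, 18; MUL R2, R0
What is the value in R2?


Register state trace:
  MOV R2, 8  → R2 = 8
  MOV R0, 18  → R0 = 18
  MUL R2, R0  → R2 = 8 * 18 = 144
Final: R2 = 144

144


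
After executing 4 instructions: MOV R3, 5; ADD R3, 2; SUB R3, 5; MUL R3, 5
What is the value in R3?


Register state trace:
  MOV R3, 5  → R3 = 5
  ADD R3, 2  → R3 = 5 + 2 = 7
  SUB R3, 5  → R3 = 7 - 5 = 2
  MUL R3, 5  → R3 = 2 * 5 = 10
Final: R3 = 10

10


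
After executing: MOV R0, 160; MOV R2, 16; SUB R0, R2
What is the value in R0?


Register state trace:
  MOV R0, 160  → R0 = 160
  MOV R2, 16  → R2 = 16
  SUB R0, R2  → R0 = 160 - 16 = 144
Final: R0 = 144

144


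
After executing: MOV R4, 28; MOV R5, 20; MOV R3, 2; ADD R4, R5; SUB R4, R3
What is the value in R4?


Register state trace:
  MOV R4, 28  → R4 = 28
  MOV R5, 20  → R5 = 20
  MOV R3, 2  → R3 = 2
  ADD R4, R5  → R4 = 28 + 20 = 48
  SUB R4, R3  → R4 = 48 - 2 = 46
Final: R4 = 46

46


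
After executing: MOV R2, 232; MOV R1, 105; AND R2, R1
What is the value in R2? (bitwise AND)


Register state trace:
  MOV R2, 232  → R2 = 232 (0b11101000)
  MOV R1, 105  → R1 = 105 (0b01101001)
  AND R2, R1  → R2 = 232 AND 105 = 104 (0b01101000)
Final: R2 = 104

104


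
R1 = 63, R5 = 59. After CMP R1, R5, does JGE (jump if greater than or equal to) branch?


Trace:
  R1 = 63, R5 = 59
  CMP R1, R5  → compares 63 vs 59
  JGE checks: is 63 greater than or equal to 59?
  63 > 59, so condition is true
Branch taken: Yes

Yes
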